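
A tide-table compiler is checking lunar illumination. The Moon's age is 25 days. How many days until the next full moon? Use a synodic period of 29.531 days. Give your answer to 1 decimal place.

19.3 days

Full moon is 0.5 of the way through the cycle: age 0.5 × 29.531 = 14.765 d.
Already past this cycle's full moon; the next is at 14.765 + 29.531 = 44.296 d, so 44.296 − 25 = 19.296 days.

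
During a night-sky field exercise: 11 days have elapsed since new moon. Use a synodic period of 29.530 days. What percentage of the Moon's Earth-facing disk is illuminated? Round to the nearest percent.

85%

The Moon has covered 11/29.530 of its cycle, so θ ≈ 360° × 11/29.530 = 134.1°.
cos 134.1° = (-0.696), so f = (1 − (-0.696))/2 = 0.848, so 85%.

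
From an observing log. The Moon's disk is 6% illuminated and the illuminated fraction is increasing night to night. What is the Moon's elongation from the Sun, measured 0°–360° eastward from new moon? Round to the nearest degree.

28°

From f = (1 − cos θ)/2: cos θ = 1 − 2×0.06 = 0.880; arccos → 28.4°.
The Moon is waxing (0°–180°), so θ = 28.4° directly.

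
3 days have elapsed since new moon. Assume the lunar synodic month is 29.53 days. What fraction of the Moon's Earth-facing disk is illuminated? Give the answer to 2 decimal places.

Phase angle: θ = 360°·(3 d)/(29.53 d) = 36.6°.
cos 36.6° = 0.803, so f = (1 − 0.803)/2 = 0.098.

0.10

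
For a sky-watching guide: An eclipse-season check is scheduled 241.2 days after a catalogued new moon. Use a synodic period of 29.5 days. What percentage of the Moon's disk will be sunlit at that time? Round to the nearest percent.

Reduce mod P: 241.2 − 8×29.5 = 5.20 d into the current lunation.
Elongation θ = 360° × 5.20/29.5 ≈ 63.5°.
With cos θ = 0.447, the lit fraction is (1 − 0.447)/2 ≈ 0.277, so 28%.

28%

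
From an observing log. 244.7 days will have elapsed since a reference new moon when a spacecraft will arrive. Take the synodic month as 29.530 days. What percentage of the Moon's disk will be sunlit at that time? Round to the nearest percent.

61%

244.7 d spans 8 complete synodic months (8 × 29.530 = 236.24 d) plus 8.46 d.
Elongation θ = 360° × 8.46/29.530 ≈ 103.1°.
cos 103.1° = (-0.227), so f = (1 − (-0.227))/2 = 0.614, so 61%.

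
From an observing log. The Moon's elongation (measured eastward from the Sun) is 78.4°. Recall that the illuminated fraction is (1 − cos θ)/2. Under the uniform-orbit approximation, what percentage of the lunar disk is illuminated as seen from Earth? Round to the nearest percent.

40%

Half-versine of 78.4°: (1 − 0.201)/2 = 0.399, i.e. 40%.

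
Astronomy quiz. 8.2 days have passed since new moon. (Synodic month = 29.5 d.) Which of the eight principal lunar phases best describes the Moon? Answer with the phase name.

first quarter

At 8.2/29.5 of the cycle, θ ≈ 100° — the first quarter range.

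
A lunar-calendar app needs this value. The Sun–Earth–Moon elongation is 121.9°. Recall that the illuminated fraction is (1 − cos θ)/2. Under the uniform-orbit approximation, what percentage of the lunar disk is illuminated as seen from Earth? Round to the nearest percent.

76%

cos 121.9° = (-0.528), so f = (1 − (-0.528))/2 = 0.764, i.e. 76%.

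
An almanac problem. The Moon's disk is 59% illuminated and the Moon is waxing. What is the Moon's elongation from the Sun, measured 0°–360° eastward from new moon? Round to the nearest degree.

cos θ = 1 − 2f = -0.180, giving a principal value of 100.4°.
Before full moon the principal value applies: θ = 100.4°.

100°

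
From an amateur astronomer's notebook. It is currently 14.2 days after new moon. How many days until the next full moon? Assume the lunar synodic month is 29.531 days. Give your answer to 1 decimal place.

0.6 days

Full moon occurs at elongation 180°, i.e. at age 29.531 × 180/360 = 14.765 d.
So 0.566 days remain (14.765 − 14.2).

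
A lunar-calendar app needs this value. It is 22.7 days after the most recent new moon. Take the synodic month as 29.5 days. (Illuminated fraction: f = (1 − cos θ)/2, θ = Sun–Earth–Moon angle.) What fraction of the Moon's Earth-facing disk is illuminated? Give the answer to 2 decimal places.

The Moon has covered 22.7/29.5 of its cycle, so θ ≈ 360° × 22.7/29.5 = 277.0°.
cos 277.0° = 0.122, so f = (1 − 0.122)/2 = 0.439.

0.44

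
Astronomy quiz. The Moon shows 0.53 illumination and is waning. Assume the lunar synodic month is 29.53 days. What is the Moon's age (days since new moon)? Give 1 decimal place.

21.9 days

cos θ = 1 − 2f = -0.060, giving a principal value of 93.4°.
Waning ⇒ past full, so θ = 360° − 93.4° = 266.6°.
Age = 29.53 × 266.6°/360° ≈ 21.87 days.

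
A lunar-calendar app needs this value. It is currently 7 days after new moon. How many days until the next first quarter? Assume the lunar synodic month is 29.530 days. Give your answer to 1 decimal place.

0.4 days

First quarter occurs at elongation 90°, i.e. at age 29.530 × 90/360 = 7.383 d.
So 0.383 days remain (7.383 − 7).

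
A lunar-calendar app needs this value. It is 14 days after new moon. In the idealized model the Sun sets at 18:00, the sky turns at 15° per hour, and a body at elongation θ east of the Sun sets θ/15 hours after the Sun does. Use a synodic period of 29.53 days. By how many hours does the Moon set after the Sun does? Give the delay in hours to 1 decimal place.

The Moon has covered 14/29.53 of its cycle, so θ ≈ 360° × 14/29.53 = 170.7°.
Delay after the Sun = 170.7° / (15°/h) ≈ 11.38 h.
So the Moon sets 11.38 h after the Sun.

11.4 h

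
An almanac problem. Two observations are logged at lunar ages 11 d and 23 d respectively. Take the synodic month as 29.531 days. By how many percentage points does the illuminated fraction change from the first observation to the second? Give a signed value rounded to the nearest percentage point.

θ₁ = 360° × 11/29.531 = 134.1°, f₁ = (1 − cos θ₁)/2 = 0.848.
θ₂ = 360° × 23/29.531 = 280.4°, f₂ = (1 − cos θ₂)/2 = 0.410.
Change = f₂ − f₁ = -0.438 → -44 percentage points.

-44 percentage points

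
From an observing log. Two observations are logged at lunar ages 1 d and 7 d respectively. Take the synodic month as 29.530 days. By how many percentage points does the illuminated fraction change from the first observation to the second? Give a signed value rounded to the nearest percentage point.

+45 pp

θ₁ = 360° × 1/29.530 = 12.2°, f₁ = (1 − cos θ₁)/2 = 0.011.
θ₂ = 360° × 7/29.530 = 85.3°, f₂ = (1 − cos θ₂)/2 = 0.459.
Change = f₂ − f₁ = +0.448 → +45 percentage points.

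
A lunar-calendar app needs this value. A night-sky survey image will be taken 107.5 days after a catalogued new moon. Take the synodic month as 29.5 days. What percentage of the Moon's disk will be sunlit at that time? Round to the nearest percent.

107.5 d spans 3 complete synodic months (3 × 29.5 = 88.50 d) plus 19.00 d.
Elongation θ = 360° × 19.00/29.5 ≈ 231.9°.
With cos θ = (-0.618), the lit fraction is (1 − (-0.618))/2 ≈ 0.809, so 81%.

81%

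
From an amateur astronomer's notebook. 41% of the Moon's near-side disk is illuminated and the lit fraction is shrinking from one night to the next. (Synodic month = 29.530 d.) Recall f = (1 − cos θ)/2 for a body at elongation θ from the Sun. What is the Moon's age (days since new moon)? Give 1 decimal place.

23.0 days

cos θ = 1 − 2f = 0.180, giving a principal value of 79.6°.
Waning ⇒ past full, so θ = 360° − 79.6° = 280.4°.
That fraction of the synodic month is 280.4/360 × 29.530 d ≈ 23.00 d.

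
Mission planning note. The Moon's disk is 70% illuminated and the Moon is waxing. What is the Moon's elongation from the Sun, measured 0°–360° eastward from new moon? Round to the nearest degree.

Invert f = (1 − cos θ)/2 to get cos θ = 1 − 2(0.70) = -0.400, hence θ₀ = arccos -0.400 = 113.6°.
The Moon is waxing (0°–180°), so θ = 113.6° directly.

114°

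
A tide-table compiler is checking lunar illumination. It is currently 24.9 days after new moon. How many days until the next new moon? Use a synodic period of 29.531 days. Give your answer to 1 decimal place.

4.6 days

One full lunation from the last new moon is 29.531 d; remaining = 29.531 − 24.9 = 4.631 d.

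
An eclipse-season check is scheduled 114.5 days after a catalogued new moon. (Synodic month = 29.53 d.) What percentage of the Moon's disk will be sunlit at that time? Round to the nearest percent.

14%

114.5/29.53 = 3.877 lunations, so 3 complete cycles and 25.91 d into the next.
The Moon has covered 25.91/29.53 of its cycle, so θ ≈ 360° × 25.91/29.53 = 315.9°.
With cos θ = 0.718, the lit fraction is (1 − 0.718)/2 ≈ 0.141, so 14%.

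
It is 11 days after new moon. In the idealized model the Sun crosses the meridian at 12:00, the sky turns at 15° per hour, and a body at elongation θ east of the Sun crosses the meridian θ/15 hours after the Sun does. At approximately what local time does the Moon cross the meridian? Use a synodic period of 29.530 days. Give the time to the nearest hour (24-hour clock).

21:00

The Moon has covered 11/29.530 of its cycle, so θ ≈ 360° × 11/29.530 = 134.1°.
The Moon trails the Sun by θ/15 = 134.1/15 ≈ 8.94 hours.
12:00 + 8.94 h ≈ 20:56 → 21:00 to the nearest hour.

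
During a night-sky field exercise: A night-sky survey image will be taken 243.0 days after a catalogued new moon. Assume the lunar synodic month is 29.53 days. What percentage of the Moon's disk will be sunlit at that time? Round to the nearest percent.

243.0 d spans 8 complete synodic months (8 × 29.53 = 236.24 d) plus 6.76 d.
Elongation θ = 360° × 6.76/29.53 ≈ 82.4°.
cos 82.4° = 0.132, so f = (1 − 0.132)/2 = 0.434, so 43%.

43%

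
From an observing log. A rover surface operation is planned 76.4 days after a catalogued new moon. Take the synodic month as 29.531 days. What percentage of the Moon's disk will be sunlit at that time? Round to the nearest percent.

93%

76.4/29.531 = 2.587 lunations, so 2 complete cycles and 17.34 d into the next.
Elongation θ = 360° × 17.34/29.531 ≈ 211.4°.
cos 211.4° = (-0.854), so f = (1 − (-0.854))/2 = 0.927, so 93%.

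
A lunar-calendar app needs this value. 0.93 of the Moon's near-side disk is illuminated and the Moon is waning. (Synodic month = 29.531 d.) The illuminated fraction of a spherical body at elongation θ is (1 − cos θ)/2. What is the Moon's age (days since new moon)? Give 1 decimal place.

17.3 days

cos θ = 1 − 2f = -0.860, giving a principal value of 149.3°.
A waning Moon lies in 180°–360°, so θ = 360° − 149.3° = 210.7°.
At 360°/29.531 d per day, 210.7° corresponds to 17.28 days.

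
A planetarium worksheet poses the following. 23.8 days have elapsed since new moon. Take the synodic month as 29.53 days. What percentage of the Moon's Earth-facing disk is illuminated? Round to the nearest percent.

Phase angle: θ = 360°·(23.8 d)/(29.53 d) = 290.1°.
With cos θ = 0.344, the lit fraction is (1 − 0.344)/2 ≈ 0.328, so 33%.

33%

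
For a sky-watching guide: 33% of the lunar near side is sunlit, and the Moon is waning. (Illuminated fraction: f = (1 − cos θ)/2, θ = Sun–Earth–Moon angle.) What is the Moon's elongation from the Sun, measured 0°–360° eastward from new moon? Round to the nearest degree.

290°

From f = (1 − cos θ)/2: cos θ = 1 − 2×0.33 = 0.340; arccos → 70.1°.
Waning ⇒ past full, so θ = 360° − 70.1° = 289.9°.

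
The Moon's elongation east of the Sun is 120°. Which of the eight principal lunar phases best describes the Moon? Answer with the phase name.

120° lies in the waxing gibbous sector of the 8-phase cycle.

waxing gibbous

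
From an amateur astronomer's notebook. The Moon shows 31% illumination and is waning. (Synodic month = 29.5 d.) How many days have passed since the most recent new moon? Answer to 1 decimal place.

cos θ = 1 − 2f = 0.380, giving a principal value of 67.7°.
Waning ⇒ past full, so θ = 360° − 67.7° = 292.3°.
At 360°/29.5 d per day, 292.3° corresponds to 23.96 days.

24.0 days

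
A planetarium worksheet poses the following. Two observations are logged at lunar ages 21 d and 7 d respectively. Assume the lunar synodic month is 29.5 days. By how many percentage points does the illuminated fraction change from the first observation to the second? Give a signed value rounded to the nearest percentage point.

θ₁ = 360° × 21/29.5 = 256.3°, f₁ = (1 − cos θ₁)/2 = 0.619.
θ₂ = 360° × 7/29.5 = 85.4°, f₂ = (1 − cos θ₂)/2 = 0.460.
Change = f₂ − f₁ = -0.159 → -16 percentage points.

-16 pp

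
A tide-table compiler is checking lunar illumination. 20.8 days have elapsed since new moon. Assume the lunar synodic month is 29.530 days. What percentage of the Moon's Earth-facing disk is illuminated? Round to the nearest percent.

64%

The Moon has covered 20.8/29.530 of its cycle, so θ ≈ 360° × 20.8/29.530 = 253.6°.
Illuminated fraction = (1 − cos 253.6°)/2 = (1 − (-0.283))/2 ≈ 0.641, so 64%.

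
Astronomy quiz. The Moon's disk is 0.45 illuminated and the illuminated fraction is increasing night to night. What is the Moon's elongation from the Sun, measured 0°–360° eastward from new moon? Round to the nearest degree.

From f = (1 − cos θ)/2: cos θ = 1 − 2×0.45 = 0.100; arccos → 84.3°.
Before full moon the principal value applies: θ = 84.3°.

84°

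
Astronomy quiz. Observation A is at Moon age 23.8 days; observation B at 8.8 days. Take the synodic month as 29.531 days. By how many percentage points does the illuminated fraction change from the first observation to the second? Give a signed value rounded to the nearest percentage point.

+32 pp

First observation: θ = 360°·23.8/29.531 = 290.1°, so f = 0.328.
Second observation: θ = 107.3°, f = 0.648.
Δf = 0.648 − 0.328 = +0.321, i.e. +32 pp.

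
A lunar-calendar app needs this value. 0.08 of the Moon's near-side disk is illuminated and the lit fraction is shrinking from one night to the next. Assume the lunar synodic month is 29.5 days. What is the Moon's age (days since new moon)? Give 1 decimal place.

cos θ = 1 − 2f = 0.840, giving a principal value of 32.9°.
A waning Moon lies in 180°–360°, so θ = 360° − 32.9° = 327.1°.
Age = 29.5 × 327.1°/360° ≈ 26.81 days.

26.8 days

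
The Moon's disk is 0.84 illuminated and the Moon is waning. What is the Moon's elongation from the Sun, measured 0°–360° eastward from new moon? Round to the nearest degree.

227°

cos θ = 1 − 2f = -0.680, giving a principal value of 132.8°.
Since the Moon is past full (waning), take the reflex angle: θ = 360° − 132.8° = 227.2°.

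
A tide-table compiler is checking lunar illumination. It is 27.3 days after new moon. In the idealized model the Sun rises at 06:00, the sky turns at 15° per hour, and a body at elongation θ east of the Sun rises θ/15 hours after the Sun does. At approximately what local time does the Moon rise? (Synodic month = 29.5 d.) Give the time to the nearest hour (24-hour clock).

04:00

Elongation θ = 360° × 27.3/29.5 ≈ 333.2°.
Delay after the Sun = 333.2° / (15°/h) ≈ 22.21 h.
06:00 + 22.21 h ≈ 04:13 → 04:00 to the nearest hour.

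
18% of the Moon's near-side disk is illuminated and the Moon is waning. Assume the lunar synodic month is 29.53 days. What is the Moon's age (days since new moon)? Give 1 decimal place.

25.4 days

Invert f = (1 − cos θ)/2 to get cos θ = 1 − 2(0.18) = 0.640, hence θ₀ = arccos 0.640 = 50.2°.
A waning Moon lies in 180°–360°, so θ = 360° − 50.2° = 309.8°.
Age = 29.53 × 309.8°/360° ≈ 25.41 days.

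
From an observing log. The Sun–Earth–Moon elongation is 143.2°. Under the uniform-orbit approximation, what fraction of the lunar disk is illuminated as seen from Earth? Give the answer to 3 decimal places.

f = (1 − cos 143.2°)/2 = (1 − (-0.801))/2 ≈ 0.900.

0.900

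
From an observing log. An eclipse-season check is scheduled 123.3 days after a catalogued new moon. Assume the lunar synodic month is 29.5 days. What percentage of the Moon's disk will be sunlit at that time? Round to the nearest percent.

29%

123.3 d spans 4 complete synodic months (4 × 29.5 = 118.00 d) plus 5.30 d.
The Moon has covered 5.30/29.5 of its cycle, so θ ≈ 360° × 5.30/29.5 = 64.7°.
With cos θ = 0.428, the lit fraction is (1 − 0.428)/2 ≈ 0.286, so 29%.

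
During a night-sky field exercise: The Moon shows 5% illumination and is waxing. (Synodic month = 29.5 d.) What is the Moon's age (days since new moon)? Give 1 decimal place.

2.1 days

cos θ = 1 − 2f = 0.900, giving a principal value of 25.8°.
Before full moon the principal value applies: θ = 25.8°.
That fraction of the synodic month is 25.8/360 × 29.5 d ≈ 2.12 d.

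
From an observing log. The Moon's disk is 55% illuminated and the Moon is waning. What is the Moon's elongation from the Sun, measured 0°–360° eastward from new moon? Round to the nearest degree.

264°

From f = (1 − cos θ)/2: cos θ = 1 − 2×0.55 = -0.100; arccos → 95.7°.
Waning ⇒ past full, so θ = 360° − 95.7° = 264.3°.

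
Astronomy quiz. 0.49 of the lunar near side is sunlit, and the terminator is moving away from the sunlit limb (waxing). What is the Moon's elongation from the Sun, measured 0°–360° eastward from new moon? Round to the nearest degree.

89°

From f = (1 − cos θ)/2: cos θ = 1 − 2×0.49 = 0.020; arccos → 88.9°.
Before full moon the principal value applies: θ = 88.9°.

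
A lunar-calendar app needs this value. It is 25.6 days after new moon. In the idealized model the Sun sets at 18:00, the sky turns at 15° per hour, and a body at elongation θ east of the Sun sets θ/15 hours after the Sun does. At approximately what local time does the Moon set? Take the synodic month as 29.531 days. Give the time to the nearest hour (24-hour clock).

Phase angle: θ = 360°·(25.6 d)/(29.531 d) = 312.1°.
Delay after the Sun = 312.1° / (15°/h) ≈ 20.81 h.
18:00 + 20.81 h ≈ 14:48 → 15:00 to the nearest hour.

15:00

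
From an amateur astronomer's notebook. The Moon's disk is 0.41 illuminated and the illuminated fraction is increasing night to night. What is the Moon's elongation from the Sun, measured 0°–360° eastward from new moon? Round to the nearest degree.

80°

cos θ = 1 − 2f = 0.180, giving a principal value of 79.6°.
The Moon is waxing (0°–180°), so θ = 79.6° directly.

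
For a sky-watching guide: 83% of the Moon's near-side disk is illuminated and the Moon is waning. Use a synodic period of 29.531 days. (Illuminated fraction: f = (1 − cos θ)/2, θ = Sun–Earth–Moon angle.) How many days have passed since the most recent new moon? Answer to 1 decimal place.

Invert f = (1 − cos θ)/2 to get cos θ = 1 − 2(0.83) = -0.660, hence θ₀ = arccos -0.660 = 131.3°.
Since the Moon is past full (waning), take the reflex angle: θ = 360° − 131.3° = 228.7°.
That fraction of the synodic month is 228.7/360 × 29.531 d ≈ 18.76 d.

18.8 days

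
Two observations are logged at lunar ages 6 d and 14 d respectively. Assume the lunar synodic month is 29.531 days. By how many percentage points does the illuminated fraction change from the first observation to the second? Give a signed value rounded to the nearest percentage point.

First observation: θ = 360°·6/29.531 = 73.1°, so f = 0.355.
Second observation: θ = 170.7°, f = 0.993.
Δf = 0.993 − 0.355 = +0.638, i.e. +64 pp.

+64 pp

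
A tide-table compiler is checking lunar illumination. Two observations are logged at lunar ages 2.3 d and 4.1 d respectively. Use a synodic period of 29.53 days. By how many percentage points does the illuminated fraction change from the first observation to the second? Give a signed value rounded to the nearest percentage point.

First observation: θ = 360°·2.3/29.53 = 28.0°, so f = 0.059.
Second observation: θ = 50.0°, f = 0.178.
Δf = 0.178 − 0.059 = +0.120, i.e. +12 pp.

+12 pp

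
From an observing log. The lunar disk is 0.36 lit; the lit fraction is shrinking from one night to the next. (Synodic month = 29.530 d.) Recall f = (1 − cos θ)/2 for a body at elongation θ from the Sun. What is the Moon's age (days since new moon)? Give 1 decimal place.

From f = (1 − cos θ)/2: cos θ = 1 − 2×0.36 = 0.280; arccos → 73.7°.
Since the Moon is past full (waning), take the reflex angle: θ = 360° − 73.7° = 286.3°.
Age = 29.530 × 286.3°/360° ≈ 23.48 days.

23.5 days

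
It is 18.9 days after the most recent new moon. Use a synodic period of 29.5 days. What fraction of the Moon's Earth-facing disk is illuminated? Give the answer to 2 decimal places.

0.82

Elongation θ = 360° × 18.9/29.5 ≈ 230.6°.
cos 230.6° = (-0.634), so f = (1 − (-0.634))/2 = 0.817.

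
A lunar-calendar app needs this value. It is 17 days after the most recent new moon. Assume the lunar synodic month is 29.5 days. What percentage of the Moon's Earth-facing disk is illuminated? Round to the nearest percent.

94%

Elongation θ = 360° × 17/29.5 ≈ 207.5°.
Illuminated fraction = (1 − cos 207.5°)/2 = (1 − (-0.887))/2 ≈ 0.944, so 94%.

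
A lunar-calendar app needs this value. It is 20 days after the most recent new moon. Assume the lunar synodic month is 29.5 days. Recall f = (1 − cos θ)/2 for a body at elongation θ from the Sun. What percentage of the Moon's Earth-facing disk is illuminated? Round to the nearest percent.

72%

Elongation θ = 360° × 20/29.5 ≈ 244.1°.
With cos θ = (-0.437), the lit fraction is (1 − (-0.437))/2 ≈ 0.719, so 72%.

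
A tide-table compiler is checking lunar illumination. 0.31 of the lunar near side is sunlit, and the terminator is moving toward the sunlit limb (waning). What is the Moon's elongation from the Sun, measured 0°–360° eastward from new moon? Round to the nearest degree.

cos θ = 1 − 2f = 0.380, giving a principal value of 67.7°.
Waning ⇒ past full, so θ = 360° − 67.7° = 292.3°.

292°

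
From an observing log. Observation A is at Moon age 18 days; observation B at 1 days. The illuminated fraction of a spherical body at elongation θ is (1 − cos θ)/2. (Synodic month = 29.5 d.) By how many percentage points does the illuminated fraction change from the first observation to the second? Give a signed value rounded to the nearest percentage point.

θ₁ = 360° × 18/29.5 = 219.7°, f₁ = (1 − cos θ₁)/2 = 0.885.
θ₂ = 360° × 1/29.5 = 12.2°, f₂ = (1 − cos θ₂)/2 = 0.011.
Change = f₂ − f₁ = -0.874 → -87 percentage points.

-87 percentage points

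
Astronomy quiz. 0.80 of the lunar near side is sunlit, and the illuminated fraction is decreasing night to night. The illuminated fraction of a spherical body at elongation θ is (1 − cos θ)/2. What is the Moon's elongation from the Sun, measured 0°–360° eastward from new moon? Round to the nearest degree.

Invert f = (1 − cos θ)/2 to get cos θ = 1 − 2(0.80) = -0.600, hence θ₀ = arccos -0.600 = 126.9°.
Waning ⇒ past full, so θ = 360° − 126.9° = 233.1°.

233°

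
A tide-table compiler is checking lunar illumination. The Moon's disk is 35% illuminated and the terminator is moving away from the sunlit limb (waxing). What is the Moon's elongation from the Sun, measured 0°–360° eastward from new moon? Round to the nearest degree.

From f = (1 − cos θ)/2: cos θ = 1 − 2×0.35 = 0.300; arccos → 72.5°.
Before full moon the principal value applies: θ = 72.5°.

73°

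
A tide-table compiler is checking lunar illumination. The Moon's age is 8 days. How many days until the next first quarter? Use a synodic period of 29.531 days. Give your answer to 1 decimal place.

First quarter is 0.25 of the way through the cycle: age 0.25 × 29.531 = 7.383 d.
This lunation's first quarter (7.383 d) has passed, so add one period: 36.914 − 8 = 28.914 days.

28.9 days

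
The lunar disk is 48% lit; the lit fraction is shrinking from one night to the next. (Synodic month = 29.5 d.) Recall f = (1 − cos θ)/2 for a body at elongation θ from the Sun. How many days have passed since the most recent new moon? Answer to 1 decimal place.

22.3 days

cos θ = 1 − 2f = 0.040, giving a principal value of 87.7°.
Since the Moon is past full (waning), take the reflex angle: θ = 360° − 87.7° = 272.3°.
Age = 29.5 × 272.3°/360° ≈ 22.31 days.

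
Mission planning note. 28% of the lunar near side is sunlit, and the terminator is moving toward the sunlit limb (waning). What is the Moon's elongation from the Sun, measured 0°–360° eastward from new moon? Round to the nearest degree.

296°

cos θ = 1 − 2f = 0.440, giving a principal value of 63.9°.
Since the Moon is past full (waning), take the reflex angle: θ = 360° − 63.9° = 296.1°.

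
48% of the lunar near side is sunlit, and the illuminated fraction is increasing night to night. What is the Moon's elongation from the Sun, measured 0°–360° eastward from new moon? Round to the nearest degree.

From f = (1 − cos θ)/2: cos θ = 1 − 2×0.48 = 0.040; arccos → 87.7°.
Before full moon the principal value applies: θ = 87.7°.

88°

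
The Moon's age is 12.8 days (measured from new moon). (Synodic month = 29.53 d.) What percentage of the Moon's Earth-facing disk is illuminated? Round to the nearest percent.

96%

Phase angle: θ = 360°·(12.8 d)/(29.53 d) = 156.0°.
Illuminated fraction = (1 − cos 156.0°)/2 = (1 − (-0.914))/2 ≈ 0.957, so 96%.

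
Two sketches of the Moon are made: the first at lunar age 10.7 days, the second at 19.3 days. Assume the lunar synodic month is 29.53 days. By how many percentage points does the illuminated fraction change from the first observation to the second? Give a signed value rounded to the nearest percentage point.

First observation: θ = 360°·10.7/29.53 = 130.4°, so f = 0.824.
Second observation: θ = 235.3°, f = 0.785.
Δf = 0.785 − 0.824 = -0.040, i.e. -4 pp.

-4 percentage points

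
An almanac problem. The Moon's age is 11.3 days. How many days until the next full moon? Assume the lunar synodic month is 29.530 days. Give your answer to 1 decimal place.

Full moon is 0.5 of the way through the cycle: age 0.5 × 29.530 = 14.765 d.
So 3.465 days remain (14.765 − 11.3).

3.5 days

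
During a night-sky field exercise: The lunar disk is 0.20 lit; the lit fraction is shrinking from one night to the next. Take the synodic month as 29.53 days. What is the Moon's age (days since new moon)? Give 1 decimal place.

cos θ = 1 − 2f = 0.600, giving a principal value of 53.1°.
Waning ⇒ past full, so θ = 360° − 53.1° = 306.9°.
That fraction of the synodic month is 306.9/360 × 29.53 d ≈ 25.17 d.

25.2 days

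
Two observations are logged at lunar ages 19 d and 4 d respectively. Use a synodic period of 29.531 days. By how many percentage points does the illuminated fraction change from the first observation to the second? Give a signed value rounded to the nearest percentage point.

-64 pp

θ₁ = 360° × 19/29.531 = 231.6°, f₁ = (1 − cos θ₁)/2 = 0.810.
θ₂ = 360° × 4/29.531 = 48.8°, f₂ = (1 − cos θ₂)/2 = 0.170.
Change = f₂ − f₁ = -0.640 → -64 percentage points.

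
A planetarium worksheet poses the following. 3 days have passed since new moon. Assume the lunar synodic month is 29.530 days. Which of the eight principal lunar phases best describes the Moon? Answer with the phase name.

waxing crescent

θ ≈ 360° × 3/29.530 = 37°, which falls in the waxing crescent sector.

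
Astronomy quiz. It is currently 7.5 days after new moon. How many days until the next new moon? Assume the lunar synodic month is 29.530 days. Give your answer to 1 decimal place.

22.0 days

One full lunation from the last new moon is 29.530 d; remaining = 29.530 − 7.5 = 22.030 d.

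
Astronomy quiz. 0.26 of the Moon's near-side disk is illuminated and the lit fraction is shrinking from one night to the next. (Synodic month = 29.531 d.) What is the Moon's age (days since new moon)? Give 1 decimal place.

24.5 days

Invert f = (1 − cos θ)/2 to get cos θ = 1 − 2(0.26) = 0.480, hence θ₀ = arccos 0.480 = 61.3°.
Waning ⇒ past full, so θ = 360° − 61.3° = 298.7°.
At 360°/29.531 d per day, 298.7° corresponds to 24.50 days.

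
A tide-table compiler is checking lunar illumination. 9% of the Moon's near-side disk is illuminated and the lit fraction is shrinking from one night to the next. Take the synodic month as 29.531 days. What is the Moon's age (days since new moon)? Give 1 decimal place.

From f = (1 − cos θ)/2: cos θ = 1 − 2×0.09 = 0.820; arccos → 34.9°.
Waning ⇒ past full, so θ = 360° − 34.9° = 325.1°.
Age = 29.531 × 325.1°/360° ≈ 26.67 days.

26.7 days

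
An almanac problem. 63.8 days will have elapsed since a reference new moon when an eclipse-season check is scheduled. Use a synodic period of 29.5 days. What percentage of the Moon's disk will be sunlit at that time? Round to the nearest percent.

24%

63.8/29.5 = 2.163 lunations, so 2 complete cycles and 4.80 d into the next.
Elongation θ = 360° × 4.80/29.5 ≈ 58.6°.
With cos θ = 0.521, the lit fraction is (1 − 0.521)/2 ≈ 0.239, so 24%.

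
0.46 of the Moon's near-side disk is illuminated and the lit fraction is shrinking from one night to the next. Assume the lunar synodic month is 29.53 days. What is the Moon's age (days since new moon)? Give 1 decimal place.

22.5 days

Invert f = (1 − cos θ)/2 to get cos θ = 1 − 2(0.46) = 0.080, hence θ₀ = arccos 0.080 = 85.4°.
Since the Moon is past full (waning), take the reflex angle: θ = 360° − 85.4° = 274.6°.
That fraction of the synodic month is 274.6/360 × 29.53 d ≈ 22.52 d.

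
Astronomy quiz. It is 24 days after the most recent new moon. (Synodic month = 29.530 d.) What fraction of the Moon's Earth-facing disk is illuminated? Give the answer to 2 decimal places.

0.31

Phase angle: θ = 360°·(24 d)/(29.530 d) = 292.6°.
Illuminated fraction = (1 − cos 292.6°)/2 = (1 − 0.384)/2 ≈ 0.308.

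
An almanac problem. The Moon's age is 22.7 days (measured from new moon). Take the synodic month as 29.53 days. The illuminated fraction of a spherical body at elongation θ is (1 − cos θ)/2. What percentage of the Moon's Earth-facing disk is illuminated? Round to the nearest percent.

Elongation θ = 360° × 22.7/29.53 ≈ 276.7°.
With cos θ = 0.117, the lit fraction is (1 − 0.117)/2 ≈ 0.441, so 44%.

44%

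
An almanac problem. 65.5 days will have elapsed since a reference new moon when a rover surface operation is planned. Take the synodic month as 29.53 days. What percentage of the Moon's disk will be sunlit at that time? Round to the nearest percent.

Reduce mod P: 65.5 − 2×29.53 = 6.44 d into the current lunation.
Elongation θ = 360° × 6.44/29.53 ≈ 78.5°.
With cos θ = 0.199, the lit fraction is (1 − 0.199)/2 ≈ 0.400, so 40%.

40%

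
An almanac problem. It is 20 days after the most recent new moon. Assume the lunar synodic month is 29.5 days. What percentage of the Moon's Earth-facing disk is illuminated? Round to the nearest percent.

72%

Elongation θ = 360° × 20/29.5 ≈ 244.1°.
Illuminated fraction = (1 − cos 244.1°)/2 = (1 − (-0.437))/2 ≈ 0.719, so 72%.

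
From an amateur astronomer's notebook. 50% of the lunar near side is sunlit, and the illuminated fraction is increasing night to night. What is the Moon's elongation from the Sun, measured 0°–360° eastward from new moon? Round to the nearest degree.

From f = (1 − cos θ)/2: cos θ = 1 − 2×0.50 = 0.000; arccos → 90.0°.
Before full moon the principal value applies: θ = 90.0°.

90°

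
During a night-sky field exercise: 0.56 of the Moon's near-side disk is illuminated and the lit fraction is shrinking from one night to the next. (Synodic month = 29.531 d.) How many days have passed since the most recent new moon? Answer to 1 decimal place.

cos θ = 1 − 2f = -0.120, giving a principal value of 96.9°.
Since the Moon is past full (waning), take the reflex angle: θ = 360° − 96.9° = 263.1°.
Age = 29.531 × 263.1°/360° ≈ 21.58 days.

21.6 days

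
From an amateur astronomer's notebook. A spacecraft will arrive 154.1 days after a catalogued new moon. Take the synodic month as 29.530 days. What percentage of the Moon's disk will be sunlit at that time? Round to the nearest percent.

154.1 d spans 5 complete synodic months (5 × 29.530 = 147.65 d) plus 6.45 d.
The Moon has covered 6.45/29.530 of its cycle, so θ ≈ 360° × 6.45/29.530 = 78.6°.
cos 78.6° = 0.197, so f = (1 − 0.197)/2 = 0.401, so 40%.

40%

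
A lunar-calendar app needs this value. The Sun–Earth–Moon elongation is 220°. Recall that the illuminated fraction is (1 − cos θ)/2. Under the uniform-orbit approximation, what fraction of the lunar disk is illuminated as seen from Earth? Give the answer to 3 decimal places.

f = (1 − cos 220°)/2 = (1 − (-0.766))/2 ≈ 0.883.

0.883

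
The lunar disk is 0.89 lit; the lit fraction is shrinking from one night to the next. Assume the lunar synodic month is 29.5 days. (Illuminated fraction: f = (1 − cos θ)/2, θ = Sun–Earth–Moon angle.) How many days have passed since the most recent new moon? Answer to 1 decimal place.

17.9 days

cos θ = 1 − 2f = -0.780, giving a principal value of 141.3°.
A waning Moon lies in 180°–360°, so θ = 360° − 141.3° = 218.7°.
At 360°/29.5 d per day, 218.7° corresponds to 17.92 days.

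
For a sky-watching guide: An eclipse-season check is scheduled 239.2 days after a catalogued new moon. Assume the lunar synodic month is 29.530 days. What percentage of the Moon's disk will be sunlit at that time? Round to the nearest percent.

Reduce mod P: 239.2 − 8×29.530 = 2.96 d into the current lunation.
Phase angle: θ = 360°·(2.96 d)/(29.530 d) = 36.1°.
Illuminated fraction = (1 − cos 36.1°)/2 = (1 − 0.808)/2 ≈ 0.096, so 10%.

10%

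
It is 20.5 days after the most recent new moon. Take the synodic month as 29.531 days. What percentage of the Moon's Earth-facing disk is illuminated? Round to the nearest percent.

67%

Phase angle: θ = 360°·(20.5 d)/(29.531 d) = 249.9°.
With cos θ = (-0.344), the lit fraction is (1 − (-0.344))/2 ≈ 0.672, so 67%.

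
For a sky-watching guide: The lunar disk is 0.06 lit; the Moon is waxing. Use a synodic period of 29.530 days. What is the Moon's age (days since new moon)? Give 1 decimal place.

2.3 days

cos θ = 1 − 2f = 0.880, giving a principal value of 28.4°.
Waxing ⇒ before full, so θ = 28.4°.
That fraction of the synodic month is 28.4/360 × 29.530 d ≈ 2.33 d.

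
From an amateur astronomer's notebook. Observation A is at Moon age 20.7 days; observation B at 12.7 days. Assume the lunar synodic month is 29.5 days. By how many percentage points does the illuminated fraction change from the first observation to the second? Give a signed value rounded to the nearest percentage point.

First observation: θ = 360°·20.7/29.5 = 252.6°, so f = 0.649.
Second observation: θ = 155.0°, f = 0.953.
Δf = 0.953 − 0.649 = +0.304, i.e. +30 pp.

+30 percentage points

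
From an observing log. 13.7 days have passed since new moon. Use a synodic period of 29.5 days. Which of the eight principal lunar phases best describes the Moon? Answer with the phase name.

full moon

θ ≈ 360° × 13.7/29.5 = 167°, which falls in the full moon sector.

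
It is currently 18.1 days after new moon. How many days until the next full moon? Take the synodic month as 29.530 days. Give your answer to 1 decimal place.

Full moon occurs at elongation 180°, i.e. at age 29.530 × 180/360 = 14.765 d.
This lunation's full moon (14.765 d) has passed, so add one period: 44.295 − 18.1 = 26.195 days.

26.2 days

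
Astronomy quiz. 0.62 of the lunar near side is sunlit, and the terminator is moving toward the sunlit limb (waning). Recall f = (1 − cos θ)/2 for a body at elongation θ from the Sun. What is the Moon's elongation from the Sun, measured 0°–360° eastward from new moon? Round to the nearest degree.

Invert f = (1 − cos θ)/2 to get cos θ = 1 − 2(0.62) = -0.240, hence θ₀ = arccos -0.240 = 103.9°.
Since the Moon is past full (waning), take the reflex angle: θ = 360° − 103.9° = 256.1°.

256°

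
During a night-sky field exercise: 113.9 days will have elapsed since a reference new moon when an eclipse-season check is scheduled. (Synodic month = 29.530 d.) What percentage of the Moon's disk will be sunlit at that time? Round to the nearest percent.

19%

113.9/29.530 = 3.857 lunations, so 3 complete cycles and 25.31 d into the next.
Elongation θ = 360° × 25.31/29.530 ≈ 308.6°.
With cos θ = 0.623, the lit fraction is (1 − 0.623)/2 ≈ 0.188, so 19%.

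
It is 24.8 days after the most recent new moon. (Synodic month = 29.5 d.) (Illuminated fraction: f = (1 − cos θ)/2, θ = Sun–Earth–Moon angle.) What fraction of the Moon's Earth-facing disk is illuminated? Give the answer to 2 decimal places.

The Moon has covered 24.8/29.5 of its cycle, so θ ≈ 360° × 24.8/29.5 = 302.6°.
With cos θ = 0.539, the lit fraction is (1 − 0.539)/2 ≈ 0.230.

0.23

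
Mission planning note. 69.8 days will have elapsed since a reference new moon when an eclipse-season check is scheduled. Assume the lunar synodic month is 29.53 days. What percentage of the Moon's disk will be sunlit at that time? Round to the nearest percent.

69.8/29.53 = 2.364 lunations, so 2 complete cycles and 10.74 d into the next.
The Moon has covered 10.74/29.53 of its cycle, so θ ≈ 360° × 10.74/29.53 = 130.9°.
With cos θ = (-0.655), the lit fraction is (1 − (-0.655))/2 ≈ 0.828, so 83%.

83%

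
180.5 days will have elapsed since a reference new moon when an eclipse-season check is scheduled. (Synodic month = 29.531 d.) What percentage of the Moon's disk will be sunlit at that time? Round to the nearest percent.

12%

Reduce mod P: 180.5 − 6×29.531 = 3.31 d into the current lunation.
Elongation θ = 360° × 3.31/29.531 ≈ 40.4°.
cos 40.4° = 0.762, so f = (1 − 0.762)/2 = 0.119, so 12%.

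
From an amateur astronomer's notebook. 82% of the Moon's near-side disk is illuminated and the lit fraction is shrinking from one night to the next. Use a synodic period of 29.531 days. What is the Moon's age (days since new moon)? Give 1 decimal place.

18.9 days

From f = (1 − cos θ)/2: cos θ = 1 − 2×0.82 = -0.640; arccos → 129.8°.
Since the Moon is past full (waning), take the reflex angle: θ = 360° − 129.8° = 230.2°.
At 360°/29.531 d per day, 230.2° corresponds to 18.88 days.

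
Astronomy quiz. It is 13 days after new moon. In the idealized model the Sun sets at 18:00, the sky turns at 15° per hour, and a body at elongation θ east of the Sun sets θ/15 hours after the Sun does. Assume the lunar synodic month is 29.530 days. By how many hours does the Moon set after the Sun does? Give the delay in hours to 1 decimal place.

10.6 h

Elongation θ = 360° × 13/29.530 ≈ 158.5°.
Delay after the Sun = 158.5° / (15°/h) ≈ 10.57 h.
So the Moon sets 10.57 h after the Sun.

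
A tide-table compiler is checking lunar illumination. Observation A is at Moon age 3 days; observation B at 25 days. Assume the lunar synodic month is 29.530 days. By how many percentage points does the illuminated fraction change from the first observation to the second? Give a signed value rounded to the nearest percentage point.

θ₁ = 360° × 3/29.530 = 36.6°, f₁ = (1 − cos θ₁)/2 = 0.098.
θ₂ = 360° × 25/29.530 = 304.8°, f₂ = (1 − cos θ₂)/2 = 0.215.
Change = f₂ − f₁ = +0.116 → +12 percentage points.

+12 pp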